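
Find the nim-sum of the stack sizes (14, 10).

4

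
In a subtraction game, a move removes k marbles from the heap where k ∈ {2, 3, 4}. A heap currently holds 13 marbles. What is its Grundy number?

Compute g(0), g(1), … for moves {2, 3, 4}:
k:     0  1  2  3  4  5  6  7  8  9 10 11 12 13
g(k):  0  0  1  1  2  2  0  0  1  1  2  2  0  0
So g(13) = 0.

0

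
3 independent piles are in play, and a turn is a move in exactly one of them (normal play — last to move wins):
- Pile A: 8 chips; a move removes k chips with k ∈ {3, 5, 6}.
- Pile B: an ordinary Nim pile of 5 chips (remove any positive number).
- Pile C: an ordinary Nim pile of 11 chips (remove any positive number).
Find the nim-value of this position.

12

Grundy values for pile A (subtraction set {3, 5, 6}):
k:     0  1  2  3  4  5  6  7  8
g(k):  0  0  0  1  1  1  2  2  2
So g(8) = 2.
Pile B is a plain Nim pile of size 5, so its Grundy value is 5.
Pile C is a plain Nim pile of size 11, so its Grundy value is 11.
The value of a disjunctive sum is the nim-sum of the parts.
Combined value = 2 XOR 5 XOR 11 = 12.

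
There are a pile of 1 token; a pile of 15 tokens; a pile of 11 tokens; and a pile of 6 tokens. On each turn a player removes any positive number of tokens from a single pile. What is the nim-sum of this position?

3

Write each in binary and XOR column by column:
  0001  (1)
  1111  (15)
  1011  (11)
  0110  (6)
  ----
  0011  (3)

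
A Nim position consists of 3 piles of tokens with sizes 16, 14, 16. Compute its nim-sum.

14

In binary:
  10000  (16)
  01110  (14)
  10000  (16)
  -----
  01110  (14)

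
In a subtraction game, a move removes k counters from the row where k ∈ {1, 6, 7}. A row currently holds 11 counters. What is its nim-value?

3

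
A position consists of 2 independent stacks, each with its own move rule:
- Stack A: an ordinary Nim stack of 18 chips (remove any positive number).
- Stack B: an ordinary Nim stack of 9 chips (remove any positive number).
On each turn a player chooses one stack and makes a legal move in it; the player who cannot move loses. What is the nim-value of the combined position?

27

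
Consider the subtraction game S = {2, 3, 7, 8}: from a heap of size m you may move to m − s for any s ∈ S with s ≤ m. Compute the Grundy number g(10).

0

Grundy values for subtraction set {2, 3, 7, 8}:
k:     0  1  2  3  4  5  6  7  8  9 10
g(k):  0  0  1  1  2  0  0  1  1  2  0
So g(10) = 0.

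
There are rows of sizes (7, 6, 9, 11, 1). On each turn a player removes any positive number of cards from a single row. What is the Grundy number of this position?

2

Nim-sum: 7 XOR 6 XOR 9 XOR 11 XOR 1 = 2.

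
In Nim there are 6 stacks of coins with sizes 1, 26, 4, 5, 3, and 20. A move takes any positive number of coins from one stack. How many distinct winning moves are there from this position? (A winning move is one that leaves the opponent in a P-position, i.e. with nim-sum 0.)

1

Compute the nim-sum pairwise:
1 ⊕ 26 = 27
27 ⊕ 4 = 31
31 ⊕ 5 = 26
26 ⊕ 3 = 25
25 ⊕ 20 = 13
The overall nim-sum is X = 13. A stack of size p has a winning move iff p XOR X < p (reduce it to p XOR X).
  1: 1 XOR 13 = 12 ≥ 1 — no move.
  26: 26 XOR 13 = 23 < 26 — winning move (to 23).
  4: 4 XOR 13 = 9 ≥ 4 — no move.
  5: 5 XOR 13 = 8 ≥ 5 — no move.
  3: 3 XOR 13 = 14 ≥ 3 — no move.
  20: 20 XOR 13 = 25 ≥ 20 — no move.
That gives 1 winning move.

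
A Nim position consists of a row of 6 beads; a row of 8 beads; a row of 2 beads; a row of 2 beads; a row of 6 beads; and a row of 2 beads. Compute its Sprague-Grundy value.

Nim-sum: 6 XOR 8 XOR 2 XOR 2 XOR 6 XOR 2 = 10.

10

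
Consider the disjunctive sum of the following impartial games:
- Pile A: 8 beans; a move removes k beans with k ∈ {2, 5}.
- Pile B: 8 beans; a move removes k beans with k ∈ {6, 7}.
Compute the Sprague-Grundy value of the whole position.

1

For pile A, compute g(0), g(1), … with moves {2, 5}:
g(0) = mex{} = 0
g(1) = mex{} = 0
g(2) = mex{0} = 1
g(3) = mex{0} = 1
g(4) = mex{1} = 0
g(5) = mex{0,1} = 2
g(6) = mex{0} = 1
g(7) = mex{1,2} = 0
g(8) = mex{1} = 0
So g(8) = 0.
For pile B, compute g(0), g(1), … with moves {6, 7}:
g(0) = mex{} = 0
g(1) = mex{} = 0
g(2) = mex{} = 0
g(3) = mex{} = 0
g(4) = mex{} = 0
g(5) = mex{} = 0
g(6) = mex{0} = 1
g(7) = mex{0} = 1
g(8) = mex{0} = 1
So g(8) = 1.
The value of a disjunctive sum is the nim-sum of the parts.
Combined value = 0 ⊕ 1 = 1.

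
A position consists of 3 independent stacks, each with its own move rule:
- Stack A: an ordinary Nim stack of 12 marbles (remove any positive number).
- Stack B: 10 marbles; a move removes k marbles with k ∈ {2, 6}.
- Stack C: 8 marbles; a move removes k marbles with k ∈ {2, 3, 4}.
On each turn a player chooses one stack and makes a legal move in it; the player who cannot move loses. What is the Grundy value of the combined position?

Stack A is a plain Nim stack of size 12, so its Grundy value is 12.
Build the Grundy sequence for stack B with g(k) = mex{g(k−s) : s ∈ {2, 6}, s ≤ k}:
k:     0  1  2  3  4  5  6  7  8  9 10
g(k):  0  0  1  1  0  0  1  1  0  0  1
So g(10) = 1.
Grundy values for stack C (subtraction set {2, 3, 4}):
g(0) = mex{} = 0
g(1) = mex{} = 0
g(2) = mex{0} = 1
g(3) = mex{0} = 1
g(4) = mex{0,1} = 2
g(5) = mex{0,1} = 2
g(6) = mex{1,2} = 0
g(7) = mex{1,2} = 0
g(8) = mex{0,2} = 1
So g(8) = 1.
The value of a disjunctive sum is the nim-sum of the parts.
Combined value = 12 XOR 1 XOR 1 = 12.

12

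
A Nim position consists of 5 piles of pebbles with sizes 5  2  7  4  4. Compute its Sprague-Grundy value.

Compute the nim-sum pairwise:
5 ⊕ 2 = 7
7 ⊕ 7 = 0
0 ⊕ 4 = 4
4 ⊕ 4 = 0

0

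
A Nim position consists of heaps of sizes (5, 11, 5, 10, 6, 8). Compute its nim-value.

Compute the nim-sum pairwise:
5 XOR 11 = 14
14 XOR 5 = 11
11 XOR 10 = 1
1 XOR 6 = 7
7 XOR 8 = 15

15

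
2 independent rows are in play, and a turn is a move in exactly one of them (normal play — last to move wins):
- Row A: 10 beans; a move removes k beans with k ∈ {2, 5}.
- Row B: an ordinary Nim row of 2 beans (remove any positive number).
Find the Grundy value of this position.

3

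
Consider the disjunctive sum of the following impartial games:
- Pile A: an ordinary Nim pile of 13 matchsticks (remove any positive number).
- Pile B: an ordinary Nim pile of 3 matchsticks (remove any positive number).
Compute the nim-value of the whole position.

14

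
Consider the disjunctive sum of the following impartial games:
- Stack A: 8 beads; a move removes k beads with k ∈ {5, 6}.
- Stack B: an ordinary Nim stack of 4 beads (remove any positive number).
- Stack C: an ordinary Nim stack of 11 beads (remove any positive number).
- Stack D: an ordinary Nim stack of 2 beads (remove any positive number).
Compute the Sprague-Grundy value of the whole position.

12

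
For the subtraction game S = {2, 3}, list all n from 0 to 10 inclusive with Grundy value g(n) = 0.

0, 1, 5, 6, 10

Build the Grundy sequence with g(k) = mex{g(k−s) : s ∈ {2, 3}, s ≤ k}:
k:     0  1  2  3  4  5  6  7  8  9 10
g(k):  0  0  1  1  2  0  0  1  1  2  0
The P-positions (g = 0) in 0..10 are 0, 1, 5, 6, 10.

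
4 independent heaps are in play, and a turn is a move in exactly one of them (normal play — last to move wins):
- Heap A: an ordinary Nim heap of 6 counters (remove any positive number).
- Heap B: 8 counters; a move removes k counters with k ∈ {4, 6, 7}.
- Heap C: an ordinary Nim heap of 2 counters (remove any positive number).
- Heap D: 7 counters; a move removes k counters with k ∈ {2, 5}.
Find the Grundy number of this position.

6

Heap A is a plain Nim heap of size 6, so its Grundy value is 6.
Grundy values for heap B (subtraction set {4, 6, 7}):
k:     0  1  2  3  4  5  6  7  8
g(k):  0  0  0  0  1  1  1  1  2
So g(8) = 2.
Heap C is a plain Nim heap of size 2, so its Grundy value is 2.
Grundy values for heap D (subtraction set {2, 5}):
g(0) = mex{} = 0
g(1) = mex{} = 0
g(2) = mex{0} = 1
g(3) = mex{0} = 1
g(4) = mex{1} = 0
g(5) = mex{0,1} = 2
g(6) = mex{0} = 1
g(7) = mex{1,2} = 0
So g(7) = 0.
By the Sprague-Grundy theorem, the Grundy value of a sum of independent games is the XOR of the component values.
Combined value = 6 XOR 2 XOR 2 XOR 0 = 6.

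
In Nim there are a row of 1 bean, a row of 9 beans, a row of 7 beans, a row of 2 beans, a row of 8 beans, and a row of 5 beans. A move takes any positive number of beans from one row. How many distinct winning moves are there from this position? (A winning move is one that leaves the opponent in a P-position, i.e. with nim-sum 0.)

0

Compute the nim-sum pairwise:
1 ^ 9 = 8
8 ^ 7 = 15
15 ^ 2 = 13
13 ^ 8 = 5
5 ^ 5 = 0
The nim-sum is already 0, so every move leaves a nonzero nim-sum — there are no winning moves.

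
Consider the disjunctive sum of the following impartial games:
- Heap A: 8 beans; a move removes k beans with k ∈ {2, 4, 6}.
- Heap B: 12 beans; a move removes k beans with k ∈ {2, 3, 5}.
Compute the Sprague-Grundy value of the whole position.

Grundy values for heap A (subtraction set {2, 4, 6}):
k:     0  1  2  3  4  5  6  7  8
g(k):  0  0  1  1  2  2  3  3  0
So g(8) = 0.
Grundy values for heap B (subtraction set {2, 3, 5}):
g(0) = mex{} = 0
g(1) = mex{} = 0
g(2) = mex{0} = 1
g(3) = mex{0} = 1
g(4) = mex{0,1} = 2
g(5) = mex{0,1} = 2
g(6) = mex{0,1,2} = 3
g(7) = mex{1,2} = 0
g(8) = mex{1,2,3} = 0
g(9) = mex{0,2,3} = 1
g(10) = mex{0,2} = 1
g(11) = mex{0,1,3} = 2
g(12) = mex{0,1} = 2
So g(12) = 2.
The value of a disjunctive sum is the nim-sum of the parts.
Combined value = 0 XOR 2 = 2.

2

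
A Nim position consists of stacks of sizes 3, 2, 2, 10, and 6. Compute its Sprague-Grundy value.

In binary:
  0011  (3)
  0010  (2)
  0010  (2)
  1010  (10)
  0110  (6)
  ----
  1111  (15)

15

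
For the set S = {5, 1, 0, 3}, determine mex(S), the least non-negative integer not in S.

The values 0, 1 are all present; 2 is the first non-negative integer missing from the set.

2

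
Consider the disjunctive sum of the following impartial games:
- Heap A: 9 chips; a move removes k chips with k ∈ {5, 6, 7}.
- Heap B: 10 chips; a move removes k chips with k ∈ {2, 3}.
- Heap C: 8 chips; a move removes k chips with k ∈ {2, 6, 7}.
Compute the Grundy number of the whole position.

For heap A, compute g(0), g(1), … with moves {5, 6, 7}:
k:     0  1  2  3  4  5  6  7  8  9
g(k):  0  0  0  0  0  1  1  1  1  1
So g(9) = 1.
Grundy values for heap B (subtraction set {2, 3}):
g(0) = mex{} = 0
g(1) = mex{} = 0
g(2) = mex{0} = 1
g(3) = mex{0} = 1
g(4) = mex{0,1} = 2
g(5) = mex{1} = 0
g(6) = mex{1,2} = 0
g(7) = mex{0,2} = 1
g(8) = mex{0} = 1
g(9) = mex{0,1} = 2
g(10) = mex{1} = 0
So g(10) = 0.
Grundy values for heap C (subtraction set {2, 6, 7}):
g(0) = mex{} = 0
g(1) = mex{} = 0
g(2) = mex{0} = 1
g(3) = mex{0} = 1
g(4) = mex{1} = 0
g(5) = mex{1} = 0
g(6) = mex{0} = 1
g(7) = mex{0} = 1
g(8) = mex{0,1} = 2
So g(8) = 2.
The value of a disjunctive sum is the nim-sum of the parts.
Combined value = 1 ⊕ 0 ⊕ 2 = 3.

3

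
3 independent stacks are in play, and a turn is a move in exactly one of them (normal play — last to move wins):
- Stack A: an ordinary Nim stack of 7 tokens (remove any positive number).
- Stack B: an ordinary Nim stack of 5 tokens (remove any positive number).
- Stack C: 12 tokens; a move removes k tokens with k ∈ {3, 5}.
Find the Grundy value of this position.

3

Stack A is a plain Nim stack of size 7, so its Grundy value is 7.
Stack B is a plain Nim stack of size 5, so its Grundy value is 5.
Build the Grundy sequence for stack C with g(k) = mex{g(k−s) : s ∈ {3, 5}, s ≤ k}:
g(0) = mex{} = 0
g(1) = mex{} = 0
g(2) = mex{} = 0
g(3) = mex{0} = 1
g(4) = mex{0} = 1
g(5) = mex{0} = 1
g(6) = mex{0,1} = 2
g(7) = mex{0,1} = 2
g(8) = mex{1} = 0
g(9) = mex{1,2} = 0
g(10) = mex{1,2} = 0
g(11) = mex{0,2} = 1
g(12) = mex{0,2} = 1
So g(12) = 1.
The value of a disjunctive sum is the nim-sum of the parts.
Combined value = 7 ⊕ 5 ⊕ 1 = 3.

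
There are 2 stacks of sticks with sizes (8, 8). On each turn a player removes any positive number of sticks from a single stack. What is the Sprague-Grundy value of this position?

0

Nim-sum: 8 ^ 8 = 0.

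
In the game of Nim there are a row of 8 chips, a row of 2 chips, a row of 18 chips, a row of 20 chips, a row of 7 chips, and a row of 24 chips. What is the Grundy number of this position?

Nim-sum: 8 ^ 2 ^ 18 ^ 20 ^ 7 ^ 24 = 19.

19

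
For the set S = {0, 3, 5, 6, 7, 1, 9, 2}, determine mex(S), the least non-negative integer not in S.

4

The values 0, 1, 2, 3 are all present; 4 is the first non-negative integer missing from the set.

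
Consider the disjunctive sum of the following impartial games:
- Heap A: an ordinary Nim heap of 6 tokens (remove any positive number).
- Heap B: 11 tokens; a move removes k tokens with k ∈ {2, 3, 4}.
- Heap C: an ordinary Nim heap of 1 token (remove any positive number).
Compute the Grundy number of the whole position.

Heap A is a plain Nim heap of size 6, so its Grundy value is 6.
For heap B, compute g(0), g(1), … with moves {2, 3, 4}:
k:     0  1  2  3  4  5  6  7  8  9 10 11
g(k):  0  0  1  1  2  2  0  0  1  1  2  2
So g(11) = 2.
Heap C is a plain Nim heap of size 1, so its Grundy value is 1.
By the Sprague-Grundy theorem, the Grundy value of a sum of independent games is the XOR of the component values.
Combined value = 6 XOR 2 XOR 1 = 5.

5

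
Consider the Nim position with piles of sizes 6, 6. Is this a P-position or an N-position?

Compute the nim-sum pairwise:
6 ⊕ 6 = 0
The nim-sum is 0, so this is a P-position: the player to move is in a losing position under optimal play.

P-position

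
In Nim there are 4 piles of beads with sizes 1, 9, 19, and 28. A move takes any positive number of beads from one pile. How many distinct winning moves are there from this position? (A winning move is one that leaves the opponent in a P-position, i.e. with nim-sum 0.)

1

Compute the nim-sum pairwise:
1 XOR 9 = 8
8 XOR 19 = 27
27 XOR 28 = 7
The overall nim-sum is X = 7. A pile of size p has a winning move iff p XOR X < p (reduce it to p XOR X).
  1: 1 XOR 7 = 6 ≥ 1 — no move.
  9: 9 XOR 7 = 14 ≥ 9 — no move.
  19: 19 XOR 7 = 20 ≥ 19 — no move.
  28: 28 XOR 7 = 27 < 28 — winning move (to 27).
That gives 1 winning move.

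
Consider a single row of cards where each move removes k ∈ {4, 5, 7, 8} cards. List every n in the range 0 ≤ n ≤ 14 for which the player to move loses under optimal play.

Compute g(0), g(1), … for moves {4, 5, 7, 8}:
g(0) = mex{} = 0
g(1) = mex{} = 0
g(2) = mex{} = 0
g(3) = mex{} = 0
g(4) = mex{0} = 1
g(5) = mex{0} = 1
g(6) = mex{0} = 1
g(7) = mex{0} = 1
g(8) = mex{0,1} = 2
g(9) = mex{0,1} = 2
g(10) = mex{0,1} = 2
g(11) = mex{0,1} = 2
g(12) = mex{1,2} = 0
g(13) = mex{1,2} = 0
g(14) = mex{1,2} = 0
The P-positions (g = 0) in 0..14 are 0, 1, 2, 3, 12, 13, 14.

0, 1, 2, 3, 12, 13, 14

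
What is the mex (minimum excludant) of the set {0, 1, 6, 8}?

2

The values 0, 1 are all present; 2 is the first non-negative integer missing from the set.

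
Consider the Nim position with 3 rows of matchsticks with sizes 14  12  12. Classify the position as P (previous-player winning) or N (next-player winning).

Nim-sum: 14 XOR 12 XOR 12 = 14.
The nim-sum is 14 ≠ 0, so this is an N-position: the player to move can win.

N-position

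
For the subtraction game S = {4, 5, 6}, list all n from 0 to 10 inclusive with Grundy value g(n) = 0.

Build the Grundy sequence with g(k) = mex{g(k−s) : s ∈ {4, 5, 6}, s ≤ k}:
g(0) = mex{} = 0
g(1) = mex{} = 0
g(2) = mex{} = 0
g(3) = mex{} = 0
g(4) = mex{0} = 1
g(5) = mex{0} = 1
g(6) = mex{0} = 1
g(7) = mex{0} = 1
g(8) = mex{0,1} = 2
g(9) = mex{0,1} = 2
g(10) = mex{1} = 0
The P-positions (g = 0) in 0..10 are 0, 1, 2, 3, 10.

0, 1, 2, 3, 10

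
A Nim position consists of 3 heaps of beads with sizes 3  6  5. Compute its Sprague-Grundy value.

0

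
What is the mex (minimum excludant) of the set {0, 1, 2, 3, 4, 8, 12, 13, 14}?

The values 0, 1, 2, 3, 4 are all present; 5 is the first non-negative integer missing from the set.

5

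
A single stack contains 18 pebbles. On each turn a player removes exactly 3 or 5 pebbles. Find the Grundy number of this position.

0

Compute g(0), g(1), … for moves {3, 5}:
k:     0  1  2  3  4  5  6  7  8  9 10 11 12 13 14 15 16 17 18
g(k):  0  0  0  1  1  1  2  2  0  0  0  1  1  1  2  2  0  0  0
So g(18) = 0.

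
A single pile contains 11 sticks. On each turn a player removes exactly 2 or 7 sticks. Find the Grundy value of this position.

1

Build the Grundy sequence with g(k) = mex{g(k−s) : s ∈ {2, 7}, s ≤ k}:
g(0) = mex{} = 0
g(1) = mex{} = 0
g(2) = mex{0} = 1
g(3) = mex{0} = 1
g(4) = mex{1} = 0
g(5) = mex{1} = 0
g(6) = mex{0} = 1
g(7) = mex{0} = 1
g(8) = mex{0,1} = 2
g(9) = mex{1} = 0
g(10) = mex{1,2} = 0
g(11) = mex{0} = 1
So g(11) = 1.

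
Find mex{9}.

0 is not in the set, so the mex is 0.

0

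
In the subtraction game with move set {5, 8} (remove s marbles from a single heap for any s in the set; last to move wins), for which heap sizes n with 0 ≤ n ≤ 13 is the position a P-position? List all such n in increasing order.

Build the Grundy sequence with g(k) = mex{g(k−s) : s ∈ {5, 8}, s ≤ k}:
g(0) = mex{} = 0
g(1) = mex{} = 0
g(2) = mex{} = 0
g(3) = mex{} = 0
g(4) = mex{} = 0
g(5) = mex{0} = 1
g(6) = mex{0} = 1
g(7) = mex{0} = 1
g(8) = mex{0} = 1
g(9) = mex{0} = 1
g(10) = mex{0,1} = 2
g(11) = mex{0,1} = 2
g(12) = mex{0,1} = 2
g(13) = mex{1} = 0
The P-positions (g = 0) in 0..13 are 0, 1, 2, 3, 4, 13.

0, 1, 2, 3, 4, 13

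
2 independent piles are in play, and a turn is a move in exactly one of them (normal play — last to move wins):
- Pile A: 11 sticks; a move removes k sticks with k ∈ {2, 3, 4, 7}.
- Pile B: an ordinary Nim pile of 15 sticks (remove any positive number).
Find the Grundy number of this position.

15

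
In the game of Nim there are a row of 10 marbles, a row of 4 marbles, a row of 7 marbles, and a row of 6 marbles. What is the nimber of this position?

15

In binary:
  1010  (10)
  0100  (4)
  0111  (7)
  0110  (6)
  ----
  1111  (15)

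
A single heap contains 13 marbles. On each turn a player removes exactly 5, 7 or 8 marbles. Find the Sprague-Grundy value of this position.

0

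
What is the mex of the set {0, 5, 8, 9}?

0 is in the set but 1 is not, so the mex is 1.

1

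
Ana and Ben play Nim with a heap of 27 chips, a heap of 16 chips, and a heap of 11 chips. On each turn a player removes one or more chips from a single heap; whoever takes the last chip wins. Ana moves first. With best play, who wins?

Ben wins

Compute the nim-sum pairwise:
27 XOR 16 = 11
11 XOR 11 = 0
The nim-sum is 0, so this is a P-position: the player to move is in a losing position under optimal play; Ana is about to move from it and so loses — Ben wins.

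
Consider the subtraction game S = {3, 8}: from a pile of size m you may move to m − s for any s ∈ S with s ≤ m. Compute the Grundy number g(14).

Build the Grundy sequence with g(k) = mex{g(k−s) : s ∈ {3, 8}, s ≤ k}:
g(0) = mex{} = 0
g(1) = mex{} = 0
g(2) = mex{} = 0
g(3) = mex{0} = 1
g(4) = mex{0} = 1
g(5) = mex{0} = 1
g(6) = mex{1} = 0
g(7) = mex{1} = 0
g(8) = mex{0,1} = 2
g(9) = mex{0} = 1
g(10) = mex{0} = 1
g(11) = mex{1,2} = 0
g(12) = mex{1} = 0
g(13) = mex{1} = 0
g(14) = mex{0} = 1
So g(14) = 1.

1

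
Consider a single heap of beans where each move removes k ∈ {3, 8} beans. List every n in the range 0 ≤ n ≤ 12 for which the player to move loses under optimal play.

0, 1, 2, 6, 7, 11, 12

Compute g(0), g(1), … for moves {3, 8}:
k:     0  1  2  3  4  5  6  7  8  9 10 11 12
g(k):  0  0  0  1  1  1  0  0  2  1  1  0  0
The P-positions (g = 0) in 0..12 are 0, 1, 2, 6, 7, 11, 12.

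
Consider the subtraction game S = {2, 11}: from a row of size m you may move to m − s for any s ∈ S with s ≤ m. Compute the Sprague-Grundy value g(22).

0

Compute g(0), g(1), … for moves {2, 11}:
k:     0  1  2  3  4  5  6  7  8  9 10 11 12 13 14 15 16 17 18 19 20 21 22
g(k):  0  0  1  1  0  0  1  1  0  0  1  1  2  0  0  1  1  0  0  1  1  0  0
So g(22) = 0.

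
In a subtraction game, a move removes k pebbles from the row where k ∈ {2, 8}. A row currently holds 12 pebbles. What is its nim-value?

1

Build the Grundy sequence with g(k) = mex{g(k−s) : s ∈ {2, 8}, s ≤ k}:
k:     0  1  2  3  4  5  6  7  8  9 10 11 12
g(k):  0  0  1  1  0  0  1  1  2  2  0  0  1
So g(12) = 1.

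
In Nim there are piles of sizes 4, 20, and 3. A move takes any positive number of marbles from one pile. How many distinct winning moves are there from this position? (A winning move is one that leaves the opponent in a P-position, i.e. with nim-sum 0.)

1

Compute the nim-sum pairwise:
4 ⊕ 20 = 16
16 ⊕ 3 = 19
The overall nim-sum is X = 19. A pile of size p has a winning move iff p XOR X < p (reduce it to p XOR X).
  4: 4 XOR 19 = 23 ≥ 4 — no move.
  20: 20 XOR 19 = 7 < 20 — winning move (to 7).
  3: 3 XOR 19 = 16 ≥ 3 — no move.
That gives 1 winning move.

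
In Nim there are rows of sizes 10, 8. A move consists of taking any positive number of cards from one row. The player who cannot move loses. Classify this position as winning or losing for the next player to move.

Write each in binary and XOR column by column:
  1010  (10)
  1000  (8)
  ----
  0010  (2)
The nim-sum is 2 ≠ 0, so this is an N-position: the player to move can win.

Winning position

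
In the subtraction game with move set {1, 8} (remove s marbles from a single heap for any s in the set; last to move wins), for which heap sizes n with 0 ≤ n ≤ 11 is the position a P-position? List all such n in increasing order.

0, 2, 4, 6, 9, 11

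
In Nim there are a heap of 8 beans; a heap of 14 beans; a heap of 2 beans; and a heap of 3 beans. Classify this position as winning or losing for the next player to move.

Winning position

In binary:
  1000  (8)
  1110  (14)
  0010  (2)
  0011  (3)
  ----
  0111  (7)
The nim-sum is 7 ≠ 0, so this is an N-position: the player to move can win.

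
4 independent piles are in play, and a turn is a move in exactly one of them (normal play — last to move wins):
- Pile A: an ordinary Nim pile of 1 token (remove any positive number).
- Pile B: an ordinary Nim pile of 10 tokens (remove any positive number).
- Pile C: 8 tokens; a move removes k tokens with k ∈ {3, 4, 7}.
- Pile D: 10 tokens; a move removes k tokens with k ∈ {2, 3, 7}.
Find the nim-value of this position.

Pile A is a plain Nim pile of size 1, so its Grundy value is 1.
Pile B is a plain Nim pile of size 10, so its Grundy value is 10.
Grundy values for pile C (subtraction set {3, 4, 7}):
k:     0  1  2  3  4  5  6  7  8
g(k):  0  0  0  1  1  1  2  2  2
So g(8) = 2.
For pile D, compute g(0), g(1), … with moves {2, 3, 7}:
k:     0  1  2  3  4  5  6  7  8  9 10
g(k):  0  0  1  1  2  0  0  1  1  2  0
So g(10) = 0.
By the Sprague-Grundy theorem, the Grundy value of a sum of independent games is the XOR of the component values.
Combined value = 1 XOR 10 XOR 2 XOR 0 = 9.

9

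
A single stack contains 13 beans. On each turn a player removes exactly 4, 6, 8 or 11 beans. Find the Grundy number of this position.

Grundy values for subtraction set {4, 6, 8, 11}:
k:     0  1  2  3  4  5  6  7  8  9 10 11 12 13
g(k):  0  0  0  0  1  1  1  1  2  2  2  2  3  3
So g(13) = 3.

3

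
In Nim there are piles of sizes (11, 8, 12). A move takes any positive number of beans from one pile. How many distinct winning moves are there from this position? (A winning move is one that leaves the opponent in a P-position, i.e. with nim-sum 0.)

3

Compute the nim-sum pairwise:
11 ⊕ 8 = 3
3 ⊕ 12 = 15
The overall nim-sum is X = 15. A pile of size p has a winning move iff p XOR X < p (reduce it to p XOR X).
  11: 11 XOR 15 = 4 < 11 — winning move (to 4).
  8: 8 XOR 15 = 7 < 8 — winning move (to 7).
  12: 12 XOR 15 = 3 < 12 — winning move (to 3).
That gives 3 winning moves.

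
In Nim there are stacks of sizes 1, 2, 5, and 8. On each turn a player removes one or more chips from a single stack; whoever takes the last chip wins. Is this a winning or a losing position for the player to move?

Compute the nim-sum pairwise:
1 ^ 2 = 3
3 ^ 5 = 6
6 ^ 8 = 14
The nim-sum is 14 ≠ 0, so this is an N-position: the player to move can win.

Winning position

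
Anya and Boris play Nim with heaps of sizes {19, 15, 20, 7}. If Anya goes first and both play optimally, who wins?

Anya wins

Write each in binary and XOR column by column:
  10011  (19)
  01111  (15)
  10100  (20)
  00111  (7)
  -----
  01111  (15)
The nim-sum is 15 ≠ 0, so this is an N-position: the player to move can win; Anya has a winning move.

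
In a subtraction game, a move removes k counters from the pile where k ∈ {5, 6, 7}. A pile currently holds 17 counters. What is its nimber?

1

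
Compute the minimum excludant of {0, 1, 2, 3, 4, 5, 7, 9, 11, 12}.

6

The values 0, 1, 2, 3, 4, 5 are all present; 6 is the first non-negative integer missing from the set.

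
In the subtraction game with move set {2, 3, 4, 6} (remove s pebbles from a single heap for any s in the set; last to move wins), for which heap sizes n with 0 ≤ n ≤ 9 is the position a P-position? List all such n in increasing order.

Build the Grundy sequence with g(k) = mex{g(k−s) : s ∈ {2, 3, 4, 6}, s ≤ k}:
k:     0  1  2  3  4  5  6  7  8  9
g(k):  0  0  1  1  2  2  3  3  0  0
The P-positions (g = 0) in 0..9 are 0, 1, 8, 9.

0, 1, 8, 9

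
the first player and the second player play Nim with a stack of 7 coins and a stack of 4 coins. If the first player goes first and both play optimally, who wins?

Nim-sum: 7 ⊕ 4 = 3.
The nim-sum is 3 ≠ 0, so this is an N-position: the player to move can win; the first player has a winning move.

the first player wins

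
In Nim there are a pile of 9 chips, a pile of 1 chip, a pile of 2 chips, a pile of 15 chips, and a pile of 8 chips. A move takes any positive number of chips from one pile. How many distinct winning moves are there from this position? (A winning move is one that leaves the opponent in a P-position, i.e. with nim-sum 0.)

3

Compute the nim-sum pairwise:
9 XOR 1 = 8
8 XOR 2 = 10
10 XOR 15 = 5
5 XOR 8 = 13
The overall nim-sum is X = 13. A pile of size p has a winning move iff p XOR X < p (reduce it to p XOR X).
  9: 9 XOR 13 = 4 < 9 — winning move (to 4).
  1: 1 XOR 13 = 12 ≥ 1 — no move.
  2: 2 XOR 13 = 15 ≥ 2 — no move.
  15: 15 XOR 13 = 2 < 15 — winning move (to 2).
  8: 8 XOR 13 = 5 < 8 — winning move (to 5).
That gives 3 winning moves.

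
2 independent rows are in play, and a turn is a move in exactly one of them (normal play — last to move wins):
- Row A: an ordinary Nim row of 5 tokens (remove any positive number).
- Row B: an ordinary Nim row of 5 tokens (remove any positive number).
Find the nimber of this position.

0

Row A is a plain Nim row of size 5, so its Grundy value is 5.
Row B is a plain Nim row of size 5, so its Grundy value is 5.
By the Sprague-Grundy theorem, the Grundy value of a sum of independent games is the XOR of the component values.
Combined value = 5 ⊕ 5 = 0.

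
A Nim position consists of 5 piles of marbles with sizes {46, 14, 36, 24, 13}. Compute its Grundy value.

17

In binary:
  101110  (46)
  001110  (14)
  100100  (36)
  011000  (24)
  001101  (13)
  ------
  010001  (17)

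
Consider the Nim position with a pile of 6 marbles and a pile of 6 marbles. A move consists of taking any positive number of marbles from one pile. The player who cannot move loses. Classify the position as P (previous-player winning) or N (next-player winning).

P-position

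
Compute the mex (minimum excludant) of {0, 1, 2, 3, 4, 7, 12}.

The values 0, 1, 2, 3, 4 are all present; 5 is the first non-negative integer missing from the set.

5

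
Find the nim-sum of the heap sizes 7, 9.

Write each in binary and XOR column by column:
  0111  (7)
  1001  (9)
  ----
  1110  (14)

14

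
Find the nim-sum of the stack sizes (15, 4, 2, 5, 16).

28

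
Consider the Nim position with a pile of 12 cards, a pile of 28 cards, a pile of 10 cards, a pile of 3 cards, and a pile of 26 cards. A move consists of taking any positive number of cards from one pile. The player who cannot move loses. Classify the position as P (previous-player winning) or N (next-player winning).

N-position

Nim-sum: 12 ^ 28 ^ 10 ^ 3 ^ 26 = 3.
The nim-sum is 3 ≠ 0, so this is an N-position: the player to move can win.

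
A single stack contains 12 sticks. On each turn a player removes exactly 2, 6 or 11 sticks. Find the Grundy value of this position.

Compute g(0), g(1), … for moves {2, 6, 11}:
g(0) = mex{} = 0
g(1) = mex{} = 0
g(2) = mex{0} = 1
g(3) = mex{0} = 1
g(4) = mex{1} = 0
g(5) = mex{1} = 0
g(6) = mex{0} = 1
g(7) = mex{0} = 1
g(8) = mex{1} = 0
g(9) = mex{1} = 0
g(10) = mex{0} = 1
g(11) = mex{0} = 1
g(12) = mex{0,1} = 2
So g(12) = 2.

2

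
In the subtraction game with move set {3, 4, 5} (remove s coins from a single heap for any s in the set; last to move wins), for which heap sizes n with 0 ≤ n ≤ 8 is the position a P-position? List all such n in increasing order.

0, 1, 2, 8

Compute g(0), g(1), … for moves {3, 4, 5}:
k:     0  1  2  3  4  5  6  7  8
g(k):  0  0  0  1  1  1  2  2  0
The P-positions (g = 0) in 0..8 are 0, 1, 2, 8.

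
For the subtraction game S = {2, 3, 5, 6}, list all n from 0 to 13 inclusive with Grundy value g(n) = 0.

Build the Grundy sequence with g(k) = mex{g(k−s) : s ∈ {2, 3, 5, 6}, s ≤ k}:
g(0) = mex{} = 0
g(1) = mex{} = 0
g(2) = mex{0} = 1
g(3) = mex{0} = 1
g(4) = mex{0,1} = 2
g(5) = mex{0,1} = 2
g(6) = mex{0,1,2} = 3
g(7) = mex{0,1,2} = 3
g(8) = mex{1,2,3} = 0
g(9) = mex{1,2,3} = 0
g(10) = mex{0,2,3} = 1
g(11) = mex{0,2,3} = 1
g(12) = mex{0,1,3} = 2
g(13) = mex{0,1,3} = 2
The P-positions (g = 0) in 0..13 are 0, 1, 8, 9.

0, 1, 8, 9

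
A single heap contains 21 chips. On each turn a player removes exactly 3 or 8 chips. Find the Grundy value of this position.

1

Grundy values for subtraction set {3, 8}:
k:     0  1  2  3  4  5  6  7  8  9 10 11 12 13 14 15 16 17 18 19 20 21
g(k):  0  0  0  1  1  1  0  0  2  1  1  0  0  0  1  1  1  0  0  2  1  1
So g(21) = 1.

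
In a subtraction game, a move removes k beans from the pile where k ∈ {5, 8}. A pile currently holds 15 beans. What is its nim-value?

0

Build the Grundy sequence with g(k) = mex{g(k−s) : s ∈ {5, 8}, s ≤ k}:
k:     0  1  2  3  4  5  6  7  8  9 10 11 12 13 14 15
g(k):  0  0  0  0  0  1  1  1  1  1  2  2  2  0  0  0
So g(15) = 0.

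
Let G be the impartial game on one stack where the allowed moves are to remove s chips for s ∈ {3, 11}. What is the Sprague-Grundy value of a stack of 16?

Build the Grundy sequence with g(k) = mex{g(k−s) : s ∈ {3, 11}, s ≤ k}:
k:     0  1  2  3  4  5  6  7  8  9 10 11 12 13 14 15 16
g(k):  0  0  0  1  1  1  0  0  0  1  1  1  2  2  0  0  0
So g(16) = 0.

0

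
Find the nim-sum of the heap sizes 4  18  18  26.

Compute the nim-sum pairwise:
4 ⊕ 18 = 22
22 ⊕ 18 = 4
4 ⊕ 26 = 30

30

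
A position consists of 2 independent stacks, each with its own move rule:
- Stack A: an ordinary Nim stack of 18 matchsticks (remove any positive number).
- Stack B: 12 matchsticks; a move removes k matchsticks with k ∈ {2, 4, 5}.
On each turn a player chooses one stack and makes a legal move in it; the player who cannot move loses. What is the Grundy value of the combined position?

16

Stack A is a plain Nim stack of size 18, so its Grundy value is 18.
Grundy values for stack B (subtraction set {2, 4, 5}):
g(0) = mex{} = 0
g(1) = mex{} = 0
g(2) = mex{0} = 1
g(3) = mex{0} = 1
g(4) = mex{0,1} = 2
g(5) = mex{0,1} = 2
g(6) = mex{0,1,2} = 3
g(7) = mex{1,2} = 0
g(8) = mex{1,2,3} = 0
g(9) = mex{0,2} = 1
g(10) = mex{0,2,3} = 1
g(11) = mex{0,1,3} = 2
g(12) = mex{0,1} = 2
So g(12) = 2.
By the Sprague-Grundy theorem, the Grundy value of a sum of independent games is the XOR of the component values.
Combined value = 18 ⊕ 2 = 16.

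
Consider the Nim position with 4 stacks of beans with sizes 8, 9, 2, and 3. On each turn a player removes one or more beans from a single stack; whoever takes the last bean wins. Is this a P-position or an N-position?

P-position

In binary:
  1000  (8)
  1001  (9)
  0010  (2)
  0011  (3)
  ----
  0000  (0)
The nim-sum is 0, so this is a P-position: the player to move is in a losing position under optimal play.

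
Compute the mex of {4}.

0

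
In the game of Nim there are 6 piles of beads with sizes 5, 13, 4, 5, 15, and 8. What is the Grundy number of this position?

Compute the nim-sum pairwise:
5 ^ 13 = 8
8 ^ 4 = 12
12 ^ 5 = 9
9 ^ 15 = 6
6 ^ 8 = 14

14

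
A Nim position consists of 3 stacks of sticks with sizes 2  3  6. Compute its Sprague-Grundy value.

7

Write each in binary and XOR column by column:
  010  (2)
  011  (3)
  110  (6)
  ---
  111  (7)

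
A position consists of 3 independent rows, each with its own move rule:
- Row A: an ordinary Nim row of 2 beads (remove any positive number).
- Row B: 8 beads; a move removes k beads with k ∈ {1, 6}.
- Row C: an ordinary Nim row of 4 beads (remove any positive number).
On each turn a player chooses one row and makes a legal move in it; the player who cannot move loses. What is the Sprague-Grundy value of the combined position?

7

Row A is a plain Nim row of size 2, so its Grundy value is 2.
Grundy values for row B (subtraction set {1, 6}):
k:     0  1  2  3  4  5  6  7  8
g(k):  0  1  0  1  0  1  2  0  1
So g(8) = 1.
Row C is a plain Nim row of size 4, so its Grundy value is 4.
The value of a disjunctive sum is the nim-sum of the parts.
Combined value = 2 ⊕ 1 ⊕ 4 = 7.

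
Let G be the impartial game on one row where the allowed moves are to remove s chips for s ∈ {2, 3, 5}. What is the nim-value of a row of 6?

3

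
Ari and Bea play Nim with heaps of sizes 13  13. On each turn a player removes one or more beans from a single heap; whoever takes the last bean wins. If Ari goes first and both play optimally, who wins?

Bea wins

Bitwise XOR of the heap sizes:
  1101  (13)
  1101  (13)
  ----
  0000  (0)
The nim-sum is 0, so this is a P-position: the player to move is in a losing position under optimal play; Ari is about to move from it and so loses — Bea wins.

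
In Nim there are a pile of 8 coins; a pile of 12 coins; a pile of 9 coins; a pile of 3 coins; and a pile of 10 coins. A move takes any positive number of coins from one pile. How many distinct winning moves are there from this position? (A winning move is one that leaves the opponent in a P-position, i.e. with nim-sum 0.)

1

Compute the nim-sum pairwise:
8 ⊕ 12 = 4
4 ⊕ 9 = 13
13 ⊕ 3 = 14
14 ⊕ 10 = 4
The overall nim-sum is X = 4. A pile of size p has a winning move iff p XOR X < p (reduce it to p XOR X).
  8: 8 XOR 4 = 12 ≥ 8 — no move.
  12: 12 XOR 4 = 8 < 12 — winning move (to 8).
  9: 9 XOR 4 = 13 ≥ 9 — no move.
  3: 3 XOR 4 = 7 ≥ 3 — no move.
  10: 10 XOR 4 = 14 ≥ 10 — no move.
That gives 1 winning move.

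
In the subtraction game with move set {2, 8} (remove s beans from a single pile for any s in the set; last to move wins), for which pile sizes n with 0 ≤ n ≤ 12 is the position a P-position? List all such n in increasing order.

Grundy values for subtraction set {2, 8}:
k:     0  1  2  3  4  5  6  7  8  9 10 11 12
g(k):  0  0  1  1  0  0  1  1  2  2  0  0  1
The P-positions (g = 0) in 0..12 are 0, 1, 4, 5, 10, 11.

0, 1, 4, 5, 10, 11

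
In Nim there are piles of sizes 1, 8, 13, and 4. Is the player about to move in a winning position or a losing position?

Losing position

Nim-sum: 1 ^ 8 ^ 13 ^ 4 = 0.
The nim-sum is 0, so this is a P-position: the player to move is in a losing position under optimal play.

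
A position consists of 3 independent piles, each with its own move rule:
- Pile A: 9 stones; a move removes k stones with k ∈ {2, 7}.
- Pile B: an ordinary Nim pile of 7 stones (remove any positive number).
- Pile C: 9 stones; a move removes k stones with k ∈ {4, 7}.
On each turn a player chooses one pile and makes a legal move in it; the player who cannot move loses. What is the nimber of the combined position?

5

For pile A, compute g(0), g(1), … with moves {2, 7}:
k:     0  1  2  3  4  5  6  7  8  9
g(k):  0  0  1  1  0  0  1  1  2  0
So g(9) = 0.
Pile B is a plain Nim pile of size 7, so its Grundy value is 7.
Build the Grundy sequence for pile C with g(k) = mex{g(k−s) : s ∈ {4, 7}, s ≤ k}:
k:     0  1  2  3  4  5  6  7  8  9
g(k):  0  0  0  0  1  1  1  1  2  2
So g(9) = 2.
By the Sprague-Grundy theorem, the Grundy value of a sum of independent games is the XOR of the component values.
Combined value = 0 ⊕ 7 ⊕ 2 = 5.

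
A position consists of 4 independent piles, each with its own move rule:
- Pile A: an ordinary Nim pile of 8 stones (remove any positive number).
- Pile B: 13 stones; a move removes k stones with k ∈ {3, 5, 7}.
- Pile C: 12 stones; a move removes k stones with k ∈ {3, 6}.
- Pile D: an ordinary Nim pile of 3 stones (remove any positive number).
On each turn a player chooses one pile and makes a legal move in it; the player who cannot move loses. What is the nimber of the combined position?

11

Pile A is a plain Nim pile of size 8, so its Grundy value is 8.
Grundy values for pile B (subtraction set {3, 5, 7}):
g(0) = mex{} = 0
g(1) = mex{} = 0
g(2) = mex{} = 0
g(3) = mex{0} = 1
g(4) = mex{0} = 1
g(5) = mex{0} = 1
g(6) = mex{0,1} = 2
g(7) = mex{0,1} = 2
g(8) = mex{0,1} = 2
g(9) = mex{0,1,2} = 3
g(10) = mex{1,2} = 0
g(11) = mex{1,2} = 0
g(12) = mex{1,2,3} = 0
g(13) = mex{0,2} = 1
So g(13) = 1.
Build the Grundy sequence for pile C with g(k) = mex{g(k−s) : s ∈ {3, 6}, s ≤ k}:
g(0) = mex{} = 0
g(1) = mex{} = 0
g(2) = mex{} = 0
g(3) = mex{0} = 1
g(4) = mex{0} = 1
g(5) = mex{0} = 1
g(6) = mex{0,1} = 2
g(7) = mex{0,1} = 2
g(8) = mex{0,1} = 2
g(9) = mex{1,2} = 0
g(10) = mex{1,2} = 0
g(11) = mex{1,2} = 0
g(12) = mex{0,2} = 1
So g(12) = 1.
Pile D is a plain Nim pile of size 3, so its Grundy value is 3.
The value of a disjunctive sum is the nim-sum of the parts.
Combined value = 8 XOR 1 XOR 1 XOR 3 = 11.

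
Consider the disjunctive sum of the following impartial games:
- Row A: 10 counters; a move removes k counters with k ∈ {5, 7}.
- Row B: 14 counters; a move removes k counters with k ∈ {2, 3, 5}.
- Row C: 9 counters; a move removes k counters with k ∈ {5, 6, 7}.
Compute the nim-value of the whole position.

3

Grundy values for row A (subtraction set {5, 7}):
k:     0  1  2  3  4  5  6  7  8  9 10
g(k):  0  0  0  0  0  1  1  1  1  1  2
So g(10) = 2.
Grundy values for row B (subtraction set {2, 3, 5}):
g(0) = mex{} = 0
g(1) = mex{} = 0
g(2) = mex{0} = 1
g(3) = mex{0} = 1
g(4) = mex{0,1} = 2
g(5) = mex{0,1} = 2
g(6) = mex{0,1,2} = 3
g(7) = mex{1,2} = 0
g(8) = mex{1,2,3} = 0
g(9) = mex{0,2,3} = 1
g(10) = mex{0,2} = 1
g(11) = mex{0,1,3} = 2
g(12) = mex{0,1} = 2
g(13) = mex{0,1,2} = 3
g(14) = mex{1,2} = 0
So g(14) = 0.
Build the Grundy sequence for row C with g(k) = mex{g(k−s) : s ∈ {5, 6, 7}, s ≤ k}:
g(0) = mex{} = 0
g(1) = mex{} = 0
g(2) = mex{} = 0
g(3) = mex{} = 0
g(4) = mex{} = 0
g(5) = mex{0} = 1
g(6) = mex{0} = 1
g(7) = mex{0} = 1
g(8) = mex{0} = 1
g(9) = mex{0} = 1
So g(9) = 1.
By the Sprague-Grundy theorem, the Grundy value of a sum of independent games is the XOR of the component values.
Combined value = 2 XOR 0 XOR 1 = 3.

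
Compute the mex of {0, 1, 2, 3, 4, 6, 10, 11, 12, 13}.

5

The values 0, 1, 2, 3, 4 are all present; 5 is the first non-negative integer missing from the set.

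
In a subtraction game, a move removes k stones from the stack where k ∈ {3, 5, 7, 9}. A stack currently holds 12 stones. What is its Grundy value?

Build the Grundy sequence with g(k) = mex{g(k−s) : s ∈ {3, 5, 7, 9}, s ≤ k}:
k:     0  1  2  3  4  5  6  7  8  9 10 11 12
g(k):  0  0  0  1  1  1  2  2  2  3  3  3  0
So g(12) = 0.

0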